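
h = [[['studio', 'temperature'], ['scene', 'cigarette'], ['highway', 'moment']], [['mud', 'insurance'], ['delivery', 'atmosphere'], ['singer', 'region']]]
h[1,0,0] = 'mud'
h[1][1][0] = 'delivery'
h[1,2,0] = 'singer'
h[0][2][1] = 'moment'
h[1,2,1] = 'region'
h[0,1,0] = 'scene'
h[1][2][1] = 'region'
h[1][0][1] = 'insurance'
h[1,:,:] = [['mud', 'insurance'], ['delivery', 'atmosphere'], ['singer', 'region']]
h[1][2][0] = 'singer'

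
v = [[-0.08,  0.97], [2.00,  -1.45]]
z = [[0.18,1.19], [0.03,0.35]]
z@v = [[2.37, -1.55], [0.70, -0.48]]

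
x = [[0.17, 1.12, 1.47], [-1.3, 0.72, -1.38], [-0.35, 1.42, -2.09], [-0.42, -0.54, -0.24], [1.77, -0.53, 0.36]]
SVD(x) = [[-0.24, -0.87, 0.27], [0.58, -0.11, -0.17], [0.67, 0.03, 0.63], [0.06, 0.20, -0.36], [-0.40, 0.44, 0.61]] @ diag([3.4671486908882883, 1.8556101780957457, 1.6335822055284197]) @ [[-0.5, 0.37, -0.78], [0.37, -0.73, -0.58], [0.78, 0.58, -0.23]]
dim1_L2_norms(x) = [1.86, 2.03, 2.55, 0.72, 1.88]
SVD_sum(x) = [[0.41, -0.3, 0.64],  [-1.01, 0.74, -1.56],  [-1.18, 0.86, -1.82],  [-0.1, 0.07, -0.16],  [0.69, -0.51, 1.07]] + [[-0.59, 1.17, 0.93], [-0.07, 0.14, 0.11], [0.02, -0.04, -0.03], [0.14, -0.27, -0.22], [0.3, -0.6, -0.48]] + [[0.35, 0.26, -0.1], [-0.22, -0.16, 0.06], [0.81, 0.60, -0.24], [-0.46, -0.34, 0.14], [0.78, 0.58, -0.23]]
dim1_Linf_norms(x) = [1.47, 1.38, 2.09, 0.54, 1.77]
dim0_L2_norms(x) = [2.27, 2.09, 2.94]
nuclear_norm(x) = 6.96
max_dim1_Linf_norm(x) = 2.09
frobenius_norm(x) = 4.26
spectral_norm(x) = 3.47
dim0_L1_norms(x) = [4.01, 4.33, 5.54]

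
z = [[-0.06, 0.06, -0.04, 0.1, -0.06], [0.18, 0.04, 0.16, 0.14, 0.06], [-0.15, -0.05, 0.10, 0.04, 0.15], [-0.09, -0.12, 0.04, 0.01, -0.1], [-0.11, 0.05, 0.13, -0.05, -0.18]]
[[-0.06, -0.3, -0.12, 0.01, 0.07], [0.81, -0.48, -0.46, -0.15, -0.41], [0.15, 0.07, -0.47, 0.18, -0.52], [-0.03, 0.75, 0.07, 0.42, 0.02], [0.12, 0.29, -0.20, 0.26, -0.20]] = z@ [[1.18,-0.57,0.92,-1.0,0.7], [0.17,-4.4,-1.32,-1.75,-0.54], [2.6,0.63,-2.09,0.70,-2.49], [1.17,-1.45,-1.26,0.27,-0.29], [0.19,-1.62,-0.95,-0.91,-1.19]]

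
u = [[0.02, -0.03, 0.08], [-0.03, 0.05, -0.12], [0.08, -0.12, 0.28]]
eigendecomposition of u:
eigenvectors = [[-0.25, 0.72, 0.65],[0.38, -0.55, 0.75],[-0.89, -0.43, 0.13]]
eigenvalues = [0.35, -0.01, 0.0]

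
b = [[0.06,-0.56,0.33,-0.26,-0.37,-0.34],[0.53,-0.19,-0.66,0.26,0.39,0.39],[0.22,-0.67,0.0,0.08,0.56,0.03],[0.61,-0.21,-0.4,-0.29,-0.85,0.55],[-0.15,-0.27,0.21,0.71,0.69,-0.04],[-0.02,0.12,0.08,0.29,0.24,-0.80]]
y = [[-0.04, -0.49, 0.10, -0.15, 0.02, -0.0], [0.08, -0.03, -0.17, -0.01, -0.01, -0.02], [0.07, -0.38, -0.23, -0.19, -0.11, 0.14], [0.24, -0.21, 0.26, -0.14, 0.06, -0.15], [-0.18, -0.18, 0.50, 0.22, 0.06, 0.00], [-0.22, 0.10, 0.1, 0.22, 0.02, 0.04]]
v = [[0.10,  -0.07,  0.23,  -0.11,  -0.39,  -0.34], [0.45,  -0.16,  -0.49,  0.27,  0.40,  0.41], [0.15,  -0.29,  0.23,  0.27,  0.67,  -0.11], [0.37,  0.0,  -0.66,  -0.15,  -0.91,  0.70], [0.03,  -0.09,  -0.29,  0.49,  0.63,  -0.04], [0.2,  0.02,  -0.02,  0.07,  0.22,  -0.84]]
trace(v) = -0.19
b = y + v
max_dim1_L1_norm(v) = 2.79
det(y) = 0.00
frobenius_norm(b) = 2.51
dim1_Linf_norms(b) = [0.56, 0.66, 0.67, 0.85, 0.71, 0.8]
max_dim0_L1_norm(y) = 1.39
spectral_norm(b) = 1.71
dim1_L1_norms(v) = [1.24, 2.18, 1.72, 2.79, 1.57, 1.37]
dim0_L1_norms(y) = [0.83, 1.39, 1.36, 0.93, 0.28, 0.35]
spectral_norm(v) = 1.69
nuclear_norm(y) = 2.08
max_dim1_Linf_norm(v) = 0.91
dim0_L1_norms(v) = [1.3, 0.63, 1.92, 1.36, 3.22, 2.44]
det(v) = 0.00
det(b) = -0.03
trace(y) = -0.34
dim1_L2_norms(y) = [0.52, 0.19, 0.52, 0.46, 0.61, 0.34]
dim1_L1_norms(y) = [0.8, 0.32, 1.12, 1.06, 1.14, 0.7]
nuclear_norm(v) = 4.39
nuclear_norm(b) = 5.13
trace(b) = -0.53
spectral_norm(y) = 0.75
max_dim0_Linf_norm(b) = 0.85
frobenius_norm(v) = 2.31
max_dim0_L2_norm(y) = 0.69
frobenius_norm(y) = 1.13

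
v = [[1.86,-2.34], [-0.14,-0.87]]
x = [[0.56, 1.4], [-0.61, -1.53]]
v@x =[[2.47, 6.18], [0.45, 1.14]]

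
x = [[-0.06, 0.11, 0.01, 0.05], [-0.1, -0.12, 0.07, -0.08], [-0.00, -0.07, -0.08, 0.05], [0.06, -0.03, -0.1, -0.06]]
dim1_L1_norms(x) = [0.23, 0.37, 0.2, 0.25]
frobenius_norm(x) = 0.29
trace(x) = -0.32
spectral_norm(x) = 0.20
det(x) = 0.00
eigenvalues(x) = [(-0.06+0.12j), (-0.06-0.12j), (-0.1+0.04j), (-0.1-0.04j)]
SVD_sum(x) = [[0.03, 0.08, -0.02, 0.04],[-0.05, -0.14, 0.04, -0.08],[-0.0, -0.01, 0.00, -0.01],[-0.0, -0.01, 0.00, -0.01]] + [[-0.05, 0.03, 0.06, 0.01], [-0.04, 0.02, 0.05, 0.01], [0.05, -0.03, -0.06, -0.01], [0.07, -0.04, -0.09, -0.01]] + [[-0.01, -0.01, -0.01, 0.02], [-0.0, -0.00, -0.0, 0.01], [-0.04, -0.03, -0.02, 0.06], [0.02, 0.01, 0.01, -0.03]] + [[-0.03, 0.01, -0.02, -0.02],[-0.01, 0.01, -0.01, -0.01],[-0.0, 0.00, -0.00, -0.0],[-0.02, 0.01, -0.02, -0.02]]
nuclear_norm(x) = 0.54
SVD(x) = [[0.47,0.46,0.26,-0.71], [-0.88,0.35,0.08,-0.32], [-0.08,-0.44,0.90,-0.02], [-0.07,-0.69,-0.35,-0.63]] @ diag([0.2019774614504869, 0.17967125924188893, 0.09566444562555072, 0.06059420361393562]) @ [[0.27, 0.82, -0.21, 0.46], [-0.58, 0.34, 0.74, 0.08], [-0.47, -0.35, -0.29, 0.76], [0.61, -0.31, 0.57, 0.45]]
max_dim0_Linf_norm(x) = 0.12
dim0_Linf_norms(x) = [0.1, 0.12, 0.1, 0.08]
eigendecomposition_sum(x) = [[-0.02+0.02j, 0.01+0.02j, 0.01-0.02j, (-0.02+0.01j)],[-0.04-0.03j, -0.04+0.03j, (0.04+0.02j), -0.03-0.03j],[(0.04-0.04j), (-0.02-0.05j), -0.02+0.04j, (0.04-0.02j)],[(0.05+0.03j), (0.05-0.04j), -0.04-0.02j, 0.03+0.03j]] + [[(-0.02-0.02j), (0.01-0.02j), (0.01+0.02j), (-0.02-0.01j)], [-0.04+0.03j, -0.04-0.03j, (0.04-0.02j), -0.03+0.03j], [0.04+0.04j, (-0.02+0.05j), -0.02-0.04j, (0.04+0.02j)], [0.05-0.03j, (0.05+0.04j), (-0.04+0.02j), 0.03-0.03j]] + [[(-0.01+0.07j), 0.04+0.08j, -0.01+0.03j, (0.04+0.07j)], [(-0.01-0.01j), -0.02-0.00j, -0.00-0.00j, -0.01-0.00j], [-0.04+0.03j, -0.01+0.06j, (-0.02+0.01j), -0.01+0.05j], [(-0.02-0.05j), -0.06-0.04j, -0.01-0.02j, (-0.06-0.03j)]] + [[-0.01-0.07j, (0.04-0.08j), -0.01-0.03j, (0.04-0.07j)], [-0.01+0.01j, (-0.02+0j), -0.00+0.00j, -0.01+0.00j], [-0.04-0.03j, (-0.01-0.06j), (-0.02-0.01j), (-0.01-0.05j)], [(-0.02+0.05j), (-0.06+0.04j), (-0.01+0.02j), (-0.06+0.03j)]]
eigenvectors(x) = [[(0.05-0.24j), 0.05+0.24j, 0.68+0.00j, (0.68-0j)], [0.53-0.00j, (0.53+0j), (-0.07+0.1j), (-0.07-0.1j)], [-0.11+0.55j, -0.11-0.55j, (0.33+0.29j), 0.33-0.29j], [(-0.59+0j), -0.59-0.00j, (-0.5+0.27j), (-0.5-0.27j)]]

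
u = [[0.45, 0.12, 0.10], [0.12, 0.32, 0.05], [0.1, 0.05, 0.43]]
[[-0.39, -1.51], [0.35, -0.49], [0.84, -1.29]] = u @ [[-1.72, -2.81], [1.40, -0.12], [2.19, -2.33]]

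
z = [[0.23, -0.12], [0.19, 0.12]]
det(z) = 0.050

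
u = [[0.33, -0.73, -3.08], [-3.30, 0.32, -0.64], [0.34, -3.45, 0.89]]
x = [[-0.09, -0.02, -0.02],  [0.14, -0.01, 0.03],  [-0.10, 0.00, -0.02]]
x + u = [[0.24, -0.75, -3.10],[-3.16, 0.31, -0.61],[0.24, -3.45, 0.87]]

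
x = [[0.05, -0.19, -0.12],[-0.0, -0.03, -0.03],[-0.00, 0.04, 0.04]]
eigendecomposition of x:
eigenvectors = [[1.00, -0.70, 0.41], [0.00, -0.50, 0.55], [0.0, 0.5, -0.73]]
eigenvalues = [0.05, -0.0, 0.01]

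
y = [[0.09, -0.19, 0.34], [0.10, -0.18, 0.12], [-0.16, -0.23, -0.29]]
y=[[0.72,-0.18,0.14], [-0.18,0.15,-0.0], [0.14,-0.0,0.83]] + [[-0.63, -0.01, 0.2],[0.28, -0.33, 0.12],[-0.3, -0.23, -1.12]]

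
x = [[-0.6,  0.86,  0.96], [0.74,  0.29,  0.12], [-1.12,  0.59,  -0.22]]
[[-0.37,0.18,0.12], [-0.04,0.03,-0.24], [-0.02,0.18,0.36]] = x@[[0.03, -0.04, -0.31], [-0.08, 0.22, 0.00], [-0.29, -0.03, -0.07]]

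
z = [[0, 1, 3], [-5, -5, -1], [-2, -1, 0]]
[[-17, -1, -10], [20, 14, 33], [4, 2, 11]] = z@[[-1, 1, -5], [-2, -4, -1], [-5, 1, -3]]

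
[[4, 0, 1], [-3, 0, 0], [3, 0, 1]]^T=[[4, -3, 3], [0, 0, 0], [1, 0, 1]]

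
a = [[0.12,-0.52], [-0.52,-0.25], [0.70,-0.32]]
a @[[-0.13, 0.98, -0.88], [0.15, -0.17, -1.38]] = [[-0.09, 0.21, 0.61], [0.03, -0.47, 0.80], [-0.14, 0.74, -0.17]]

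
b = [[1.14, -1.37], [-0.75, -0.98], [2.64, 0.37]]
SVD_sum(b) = [[1.10, 0.03],  [-0.77, -0.02],  [2.65, 0.07]] + [[0.04, -1.4], [0.02, -0.96], [-0.01, 0.3]]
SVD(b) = [[-0.37, -0.81], [0.26, -0.56], [-0.89, 0.18]] @ diag([2.9724634082679446, 1.723473610621327]) @ [[-1.0, -0.03], [-0.03, 1.0]]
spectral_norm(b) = 2.97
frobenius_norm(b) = 3.44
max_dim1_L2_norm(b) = 2.67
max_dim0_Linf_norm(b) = 2.64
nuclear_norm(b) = 4.70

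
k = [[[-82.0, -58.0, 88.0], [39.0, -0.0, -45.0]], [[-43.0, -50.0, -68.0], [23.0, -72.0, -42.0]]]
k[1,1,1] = -72.0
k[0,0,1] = -58.0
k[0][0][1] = -58.0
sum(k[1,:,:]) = -252.0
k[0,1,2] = -45.0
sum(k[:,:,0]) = -63.0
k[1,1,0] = 23.0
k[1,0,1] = -50.0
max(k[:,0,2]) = 88.0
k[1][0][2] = -68.0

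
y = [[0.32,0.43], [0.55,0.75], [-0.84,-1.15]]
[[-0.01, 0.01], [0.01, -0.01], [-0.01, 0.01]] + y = [[0.31, 0.44], [0.56, 0.74], [-0.85, -1.14]]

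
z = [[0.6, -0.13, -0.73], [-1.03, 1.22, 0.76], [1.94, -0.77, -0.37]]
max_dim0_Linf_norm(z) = 1.94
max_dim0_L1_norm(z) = 3.57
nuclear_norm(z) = 4.04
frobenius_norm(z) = 2.92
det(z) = 1.09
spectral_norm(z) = 2.78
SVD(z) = [[-0.29, 0.26, -0.92], [0.61, -0.70, -0.38], [-0.74, -0.67, 0.04]] @ diag([2.776165027356139, 0.7335882134568942, 0.5337190964934719]) @ [[-0.81, 0.49, 0.34], [-0.58, -0.5, -0.64], [-0.14, -0.71, 0.69]]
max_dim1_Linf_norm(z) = 1.94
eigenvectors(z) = [[0.11+0.42j,(0.11-0.42j),0.24+0.00j], [(-0.45-0.08j),-0.45+0.08j,0.94+0.00j], [(0.78+0j),0.78-0.00j,(-0.23+0j)]]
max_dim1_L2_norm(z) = 2.12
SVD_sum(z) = [[0.64,-0.39,-0.27], [-1.35,0.82,0.57], [1.66,-1.00,-0.70]] + [[-0.11, -0.10, -0.12], [0.29, 0.26, 0.33], [0.28, 0.25, 0.32]] + [[0.07, 0.35, -0.34], [0.03, 0.15, -0.14], [-0.00, -0.02, 0.02]]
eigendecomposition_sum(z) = [[0.28+0.50j,(-0.17-0.12j),(-0.42+0.03j)], [-0.59+0.05j,0.19-0.11j,0.15-0.41j], [(0.99-0.26j),-0.28+0.25j,(-0.13+0.74j)]] + [[0.28-0.50j, -0.17+0.12j, -0.42-0.03j], [-0.59-0.05j, 0.19+0.11j, (0.15+0.41j)], [(0.99+0.26j), -0.28-0.25j, (-0.13-0.74j)]] + [[(0.04-0j), 0.22+0.00j, 0.12+0.00j],  [(0.15-0j), 0.85+0.00j, 0.46+0.00j],  [(-0.04+0j), -0.20-0.00j, -0.11-0.00j]]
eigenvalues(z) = [(0.34+1.14j), (0.34-1.14j), (0.77+0j)]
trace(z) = 1.45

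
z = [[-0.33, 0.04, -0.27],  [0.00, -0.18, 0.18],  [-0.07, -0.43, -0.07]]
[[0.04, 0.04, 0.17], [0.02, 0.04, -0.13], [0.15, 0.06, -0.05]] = z@ [[0.03, -0.19, -0.07], [-0.31, -0.12, 0.22], [-0.22, 0.08, -0.52]]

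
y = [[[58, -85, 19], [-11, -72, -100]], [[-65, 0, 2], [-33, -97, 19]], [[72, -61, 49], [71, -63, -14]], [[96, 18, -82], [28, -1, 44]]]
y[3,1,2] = 44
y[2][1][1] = -63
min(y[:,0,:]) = -85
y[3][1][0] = 28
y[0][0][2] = 19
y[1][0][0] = -65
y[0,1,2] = -100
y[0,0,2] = 19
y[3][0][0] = 96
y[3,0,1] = 18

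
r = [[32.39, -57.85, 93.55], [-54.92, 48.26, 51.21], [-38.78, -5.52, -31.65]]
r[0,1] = -57.85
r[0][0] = 32.39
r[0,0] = 32.39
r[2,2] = -31.65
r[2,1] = -5.52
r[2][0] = -38.78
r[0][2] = 93.55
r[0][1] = -57.85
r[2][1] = -5.52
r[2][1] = -5.52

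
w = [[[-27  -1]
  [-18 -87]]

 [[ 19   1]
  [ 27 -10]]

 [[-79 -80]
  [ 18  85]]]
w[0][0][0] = -27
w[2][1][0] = 18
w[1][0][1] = 1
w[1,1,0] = 27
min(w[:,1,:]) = -87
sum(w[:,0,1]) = -80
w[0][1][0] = -18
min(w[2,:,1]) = -80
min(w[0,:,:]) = -87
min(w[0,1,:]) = -87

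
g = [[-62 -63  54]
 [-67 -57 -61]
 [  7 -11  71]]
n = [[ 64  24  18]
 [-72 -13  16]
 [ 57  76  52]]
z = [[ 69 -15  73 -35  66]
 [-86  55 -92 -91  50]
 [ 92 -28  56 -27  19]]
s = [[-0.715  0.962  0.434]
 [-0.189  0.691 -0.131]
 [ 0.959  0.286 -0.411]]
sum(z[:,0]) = 75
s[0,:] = [-0.715, 0.962, 0.434]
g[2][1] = -11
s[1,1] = 0.691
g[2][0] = 7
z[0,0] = 69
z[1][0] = -86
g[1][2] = -61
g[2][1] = -11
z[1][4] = 50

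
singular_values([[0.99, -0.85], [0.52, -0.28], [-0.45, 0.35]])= [1.54, 0.12]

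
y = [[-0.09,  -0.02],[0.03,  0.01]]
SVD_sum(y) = [[-0.09, -0.02], [0.03, 0.01]] + [[-0.00,0.0], [-0.00,0.0]]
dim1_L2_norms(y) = [0.09, 0.03]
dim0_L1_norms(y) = [0.12, 0.03]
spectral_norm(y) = 0.10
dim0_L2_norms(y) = [0.09, 0.02]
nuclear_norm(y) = 0.10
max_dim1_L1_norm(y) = 0.11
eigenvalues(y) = [-0.08, 0.0]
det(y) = -0.00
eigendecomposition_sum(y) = [[-0.09,-0.02], [0.03,0.01]] + [[-0.00, -0.00], [0.00, 0.0]]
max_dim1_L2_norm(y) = 0.09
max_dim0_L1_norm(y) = 0.12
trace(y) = -0.08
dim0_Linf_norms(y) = [0.09, 0.02]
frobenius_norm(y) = 0.10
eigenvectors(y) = [[-0.95,0.21], [0.31,-0.98]]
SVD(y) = [[-0.95, 0.32], [0.32, 0.95]] @ diag([0.09741928376588747, 0.003079472445321433]) @ [[0.97, 0.23], [-0.23, 0.97]]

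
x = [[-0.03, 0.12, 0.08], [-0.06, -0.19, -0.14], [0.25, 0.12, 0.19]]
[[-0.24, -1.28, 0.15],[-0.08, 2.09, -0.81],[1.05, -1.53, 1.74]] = x@ [[4.17,-0.31,5.15],[-1.72,-9.85,1.58],[1.14,-1.40,1.41]]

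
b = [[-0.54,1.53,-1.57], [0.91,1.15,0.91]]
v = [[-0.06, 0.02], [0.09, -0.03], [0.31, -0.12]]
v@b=[[0.05, -0.07, 0.11],[-0.08, 0.1, -0.17],[-0.28, 0.34, -0.60]]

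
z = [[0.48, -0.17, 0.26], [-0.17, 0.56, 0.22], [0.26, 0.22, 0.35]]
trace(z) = 1.39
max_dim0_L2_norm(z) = 0.63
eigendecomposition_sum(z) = [[0.00, 0.00, -0.00], [0.00, 0.00, -0.00], [-0.0, -0.0, 0.0]] + [[0.44, -0.04, 0.32], [-0.04, 0.0, -0.03], [0.32, -0.03, 0.24]] + [[0.03, -0.14, -0.06],[-0.14, 0.56, 0.25],[-0.06, 0.25, 0.11]]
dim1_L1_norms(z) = [0.91, 0.95, 0.83]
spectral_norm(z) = 0.70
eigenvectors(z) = [[-0.55, -0.81, -0.22], [-0.45, 0.07, 0.89], [0.70, -0.59, 0.4]]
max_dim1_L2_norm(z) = 0.63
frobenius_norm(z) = 0.98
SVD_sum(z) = [[0.03, -0.14, -0.06],[-0.14, 0.56, 0.25],[-0.06, 0.25, 0.11]] + [[0.44, -0.04, 0.32], [-0.04, 0.0, -0.03], [0.32, -0.03, 0.24]] + [[0.0, 0.00, -0.00], [0.0, 0.00, -0.00], [-0.0, -0.0, 0.00]]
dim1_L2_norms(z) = [0.57, 0.63, 0.49]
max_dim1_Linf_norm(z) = 0.56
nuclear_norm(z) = 1.39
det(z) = 0.00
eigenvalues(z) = [0.01, 0.68, 0.7]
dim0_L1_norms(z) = [0.91, 0.95, 0.83]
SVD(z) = [[0.22, 0.81, -0.55], [-0.89, -0.07, -0.45], [-0.4, 0.59, 0.7]] @ diag([0.6999155408339035, 0.682910514057858, 0.007173945108238164]) @ [[0.22,-0.89,-0.4], [0.81,-0.07,0.59], [-0.55,-0.45,0.7]]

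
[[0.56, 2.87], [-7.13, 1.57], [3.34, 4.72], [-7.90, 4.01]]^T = [[0.56, -7.13, 3.34, -7.90],[2.87, 1.57, 4.72, 4.01]]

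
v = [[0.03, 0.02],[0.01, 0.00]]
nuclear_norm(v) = 0.04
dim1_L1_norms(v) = [0.05, 0.01]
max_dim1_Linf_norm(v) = 0.03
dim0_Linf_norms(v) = [0.03, 0.02]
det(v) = -0.00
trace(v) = 0.03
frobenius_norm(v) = 0.04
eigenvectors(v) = [[0.96, -0.49], [0.27, 0.87]]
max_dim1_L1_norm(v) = 0.05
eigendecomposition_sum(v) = [[0.03, 0.02], [0.01, 0.00]] + [[-0.00, 0.00], [0.0, -0.0]]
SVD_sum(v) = [[0.03, 0.02], [0.01, 0.00]] + [[-0.00, 0.00],[0.0, -0.0]]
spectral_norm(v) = 0.04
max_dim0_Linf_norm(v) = 0.03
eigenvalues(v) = [0.04, -0.01]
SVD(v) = [[-0.97, -0.23], [-0.23, 0.97]] @ diag([0.03702459173643832, 0.005401815134754529]) @ [[-0.85, -0.53],[0.53, -0.85]]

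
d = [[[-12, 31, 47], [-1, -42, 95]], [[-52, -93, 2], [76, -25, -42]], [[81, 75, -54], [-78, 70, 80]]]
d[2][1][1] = 70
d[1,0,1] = -93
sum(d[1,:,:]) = -134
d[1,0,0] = -52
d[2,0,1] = 75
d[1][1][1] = -25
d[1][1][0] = 76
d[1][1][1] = -25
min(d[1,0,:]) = -93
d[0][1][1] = -42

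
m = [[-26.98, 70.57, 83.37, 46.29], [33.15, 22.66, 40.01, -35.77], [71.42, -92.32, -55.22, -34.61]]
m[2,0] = 71.42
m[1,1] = 22.66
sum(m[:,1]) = 0.9099999999999966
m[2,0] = 71.42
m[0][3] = 46.29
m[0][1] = 70.57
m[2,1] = -92.32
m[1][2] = 40.01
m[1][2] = 40.01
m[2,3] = -34.61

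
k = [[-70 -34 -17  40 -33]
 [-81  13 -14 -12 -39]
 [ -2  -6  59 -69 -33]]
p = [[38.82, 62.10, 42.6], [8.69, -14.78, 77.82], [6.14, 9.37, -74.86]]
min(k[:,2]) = -17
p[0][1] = 62.1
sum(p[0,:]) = 143.52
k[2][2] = 59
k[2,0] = -2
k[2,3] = -69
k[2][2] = 59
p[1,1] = -14.78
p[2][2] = -74.86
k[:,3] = [40, -12, -69]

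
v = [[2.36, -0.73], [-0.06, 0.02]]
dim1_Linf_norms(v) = [2.36, 0.06]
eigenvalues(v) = [2.38, 0.0]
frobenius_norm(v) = 2.47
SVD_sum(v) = [[2.36, -0.73],[-0.06, 0.02]] + [[0.00, 0.0], [0.00, 0.00]]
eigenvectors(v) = [[1.00, 0.3], [-0.03, 0.96]]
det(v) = 0.00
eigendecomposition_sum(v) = [[2.36, -0.73], [-0.06, 0.02]] + [[0.0, 0.00],[0.00, 0.0]]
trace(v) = 2.38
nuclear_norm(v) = 2.47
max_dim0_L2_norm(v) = 2.36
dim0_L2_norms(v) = [2.36, 0.73]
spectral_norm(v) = 2.47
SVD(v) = [[-1.00, 0.03],[0.03, 1.00]] @ diag([2.4711329601894443, 0.0013758871152523297]) @ [[-0.96, 0.3], [0.30, 0.96]]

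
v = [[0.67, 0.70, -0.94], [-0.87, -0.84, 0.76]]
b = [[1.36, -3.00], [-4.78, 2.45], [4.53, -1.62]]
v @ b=[[-6.69, 1.23], [6.27, -0.68]]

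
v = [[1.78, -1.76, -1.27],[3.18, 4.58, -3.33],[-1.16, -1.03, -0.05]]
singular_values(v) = [6.63, 2.79, 0.87]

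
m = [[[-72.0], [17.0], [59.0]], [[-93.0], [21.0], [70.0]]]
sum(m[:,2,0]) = 129.0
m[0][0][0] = -72.0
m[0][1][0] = 17.0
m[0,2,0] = 59.0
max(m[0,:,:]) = 59.0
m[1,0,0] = -93.0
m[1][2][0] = 70.0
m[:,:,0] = [[-72.0, 17.0, 59.0], [-93.0, 21.0, 70.0]]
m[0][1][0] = 17.0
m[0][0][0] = -72.0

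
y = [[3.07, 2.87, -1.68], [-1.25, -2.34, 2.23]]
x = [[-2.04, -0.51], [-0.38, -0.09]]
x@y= [[-5.63, -4.66, 2.29], [-1.05, -0.88, 0.44]]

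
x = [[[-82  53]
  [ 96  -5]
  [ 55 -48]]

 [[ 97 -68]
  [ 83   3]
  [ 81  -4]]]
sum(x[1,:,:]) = 192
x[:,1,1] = [-5, 3]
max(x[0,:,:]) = 96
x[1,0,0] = 97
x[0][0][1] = 53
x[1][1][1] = 3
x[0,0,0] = -82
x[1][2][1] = -4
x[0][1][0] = 96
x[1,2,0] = 81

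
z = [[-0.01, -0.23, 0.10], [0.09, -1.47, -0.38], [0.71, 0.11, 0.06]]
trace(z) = -1.42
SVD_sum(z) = [[0.01,-0.19,-0.05], [0.04,-1.48,-0.36], [-0.0,0.1,0.02]] + [[-0.01, -0.00, -0.00], [0.05, 0.00, 0.00], [0.71, 0.01, 0.03]] + [[-0.01, -0.04, 0.15], [0.0, 0.0, -0.02], [-0.00, -0.00, 0.0]]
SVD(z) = [[-0.13, 0.01, 0.99], [-0.99, -0.07, -0.13], [0.07, -1.00, 0.02]] @ diag([1.5364632940407235, 0.7154078349450305, 0.1538576477292999]) @ [[-0.03,0.97,0.24],[-1.0,-0.02,-0.05],[-0.04,-0.24,0.97]]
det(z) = 0.17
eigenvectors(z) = [[-0.38,-0.45,-0.17], [0.17,-0.32,-0.97], [-0.91,0.83,0.16]]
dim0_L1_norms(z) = [0.81, 1.81, 0.54]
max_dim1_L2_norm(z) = 1.52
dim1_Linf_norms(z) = [0.23, 1.47, 0.71]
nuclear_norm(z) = 2.41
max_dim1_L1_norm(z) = 1.94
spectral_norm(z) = 1.54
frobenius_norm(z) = 1.70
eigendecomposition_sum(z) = [[0.15, -0.01, 0.07], [-0.07, 0.01, -0.03], [0.36, -0.03, 0.18]] + [[-0.22, 0.05, 0.1], [-0.16, 0.04, 0.07], [0.40, -0.10, -0.19]] + [[0.06, -0.27, -0.07], [0.31, -1.52, -0.42], [-0.05, 0.25, 0.07]]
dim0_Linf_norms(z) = [0.71, 1.47, 0.38]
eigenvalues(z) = [0.33, -0.36, -1.39]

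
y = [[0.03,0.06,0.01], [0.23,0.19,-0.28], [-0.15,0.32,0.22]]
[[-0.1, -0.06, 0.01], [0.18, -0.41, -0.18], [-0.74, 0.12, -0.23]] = y @ [[-0.35, -1.27, 1.58], [-1.24, -0.35, -0.91], [-1.78, 0.2, 1.34]]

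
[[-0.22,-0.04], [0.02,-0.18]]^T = [[-0.22, 0.02], [-0.04, -0.18]]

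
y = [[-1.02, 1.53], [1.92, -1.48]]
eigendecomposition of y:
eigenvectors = [[0.71, -0.62], [0.7, 0.79]]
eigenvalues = [0.48, -2.98]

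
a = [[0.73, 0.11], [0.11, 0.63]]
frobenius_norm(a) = 0.98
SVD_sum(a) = [[0.57, 0.36],  [0.36, 0.23]] + [[0.16,-0.25], [-0.25,0.4]]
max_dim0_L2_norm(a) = 0.74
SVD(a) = [[-0.84, -0.54], [-0.54, 0.84]] @ diag([0.8008304597359458, 0.5591695402640542]) @ [[-0.84, -0.54], [-0.54, 0.84]]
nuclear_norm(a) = 1.36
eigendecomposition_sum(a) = [[0.57, 0.36], [0.36, 0.23]] + [[0.16,-0.25], [-0.25,0.40]]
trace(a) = 1.36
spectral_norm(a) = 0.80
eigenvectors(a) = [[0.84, -0.54],  [0.54, 0.84]]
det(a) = 0.45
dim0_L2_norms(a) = [0.74, 0.64]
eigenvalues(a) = [0.8, 0.56]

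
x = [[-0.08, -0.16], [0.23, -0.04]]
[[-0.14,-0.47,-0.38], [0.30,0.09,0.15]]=x @ [[1.33, 0.85, 0.99],[0.24, 2.54, 1.90]]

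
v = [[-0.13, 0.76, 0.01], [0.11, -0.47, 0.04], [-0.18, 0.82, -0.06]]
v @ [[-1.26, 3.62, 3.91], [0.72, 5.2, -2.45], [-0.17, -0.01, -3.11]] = [[0.71, 3.48, -2.40], [-0.48, -2.05, 1.46], [0.83, 3.61, -2.53]]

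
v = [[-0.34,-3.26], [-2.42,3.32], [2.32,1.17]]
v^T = [[-0.34, -2.42, 2.32], [-3.26, 3.32, 1.17]]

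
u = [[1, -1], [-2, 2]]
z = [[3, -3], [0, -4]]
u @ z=[[3, 1], [-6, -2]]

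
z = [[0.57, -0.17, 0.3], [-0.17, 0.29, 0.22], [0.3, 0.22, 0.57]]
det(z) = 0.00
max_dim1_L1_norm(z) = 1.09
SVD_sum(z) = [[0.4, 0.05, 0.43],[0.05, 0.01, 0.05],[0.43, 0.05, 0.46]] + [[0.17, -0.22, -0.13],[-0.22, 0.28, 0.17],[-0.13, 0.17, 0.10]] + [[0.0,  0.0,  -0.0], [0.00,  0.00,  -0.0], [-0.00,  -0.0,  0.00]]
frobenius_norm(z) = 1.03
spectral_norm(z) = 0.87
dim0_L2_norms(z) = [0.67, 0.4, 0.68]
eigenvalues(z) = [0.0, 0.87, 0.55]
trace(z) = 1.43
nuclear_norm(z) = 1.43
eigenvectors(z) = [[0.49, 0.68, -0.55], [0.69, 0.08, 0.72], [-0.53, 0.73, 0.43]]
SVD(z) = [[-0.68, 0.55, -0.49], [-0.08, -0.72, -0.69], [-0.73, -0.43, 0.53]] @ diag([0.8727378442704715, 0.5539110263480943, 0.0033511293814342804]) @ [[-0.68,-0.08,-0.73], [0.55,-0.72,-0.43], [-0.49,-0.69,0.53]]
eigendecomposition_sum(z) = [[0.0, 0.0, -0.00], [0.00, 0.00, -0.0], [-0.0, -0.0, 0.0]] + [[0.4, 0.05, 0.43],  [0.05, 0.01, 0.05],  [0.43, 0.05, 0.46]] + [[0.17, -0.22, -0.13], [-0.22, 0.28, 0.17], [-0.13, 0.17, 0.1]]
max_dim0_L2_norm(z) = 0.68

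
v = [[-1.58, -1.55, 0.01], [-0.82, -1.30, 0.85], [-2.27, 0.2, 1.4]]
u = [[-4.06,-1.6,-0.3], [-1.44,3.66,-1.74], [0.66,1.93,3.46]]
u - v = [[-2.48, -0.05, -0.31], [-0.62, 4.96, -2.59], [2.93, 1.73, 2.06]]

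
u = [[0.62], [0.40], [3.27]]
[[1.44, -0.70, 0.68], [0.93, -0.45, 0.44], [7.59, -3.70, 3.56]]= u @ [[2.32, -1.13, 1.09]]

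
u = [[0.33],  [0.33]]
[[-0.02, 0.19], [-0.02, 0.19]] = u@[[-0.07, 0.57]]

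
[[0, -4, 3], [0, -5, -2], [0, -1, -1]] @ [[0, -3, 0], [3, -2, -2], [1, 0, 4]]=[[-9, 8, 20], [-17, 10, 2], [-4, 2, -2]]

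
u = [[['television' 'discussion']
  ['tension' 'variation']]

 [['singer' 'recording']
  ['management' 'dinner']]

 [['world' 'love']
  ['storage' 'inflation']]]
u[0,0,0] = 'television'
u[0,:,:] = [['television', 'discussion'], ['tension', 'variation']]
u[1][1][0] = 'management'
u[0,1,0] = 'tension'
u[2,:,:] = [['world', 'love'], ['storage', 'inflation']]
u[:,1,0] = ['tension', 'management', 'storage']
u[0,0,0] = 'television'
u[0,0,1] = 'discussion'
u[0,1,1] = 'variation'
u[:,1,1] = ['variation', 'dinner', 'inflation']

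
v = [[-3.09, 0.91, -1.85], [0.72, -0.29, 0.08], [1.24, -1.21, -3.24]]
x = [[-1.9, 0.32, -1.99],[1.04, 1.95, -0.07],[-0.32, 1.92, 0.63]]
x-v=[[1.19,  -0.59,  -0.14],[0.32,  2.24,  -0.15],[-1.56,  3.13,  3.87]]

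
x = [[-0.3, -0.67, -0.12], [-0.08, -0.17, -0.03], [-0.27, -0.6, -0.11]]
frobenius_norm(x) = 1.02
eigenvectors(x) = [[-0.73, -0.83, -0.0],[-0.19, 0.44, -0.18],[-0.66, -0.33, 0.98]]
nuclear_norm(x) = 1.02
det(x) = 0.00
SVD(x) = [[-0.73, 0.24, -0.64], [-0.19, -0.97, -0.15], [-0.66, 0.01, 0.75]] @ diag([1.0170958142657052, 0.0034974800838184408, 0.0019677998488536862]) @ [[0.4, 0.9, 0.16], [0.91, -0.37, -0.2], [-0.12, 0.23, -0.97]]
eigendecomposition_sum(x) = [[-0.30, -0.66, -0.12], [-0.08, -0.17, -0.03], [-0.27, -0.60, -0.11]] + [[0.0, -0.01, -0.0], [-0.0, 0.0, 0.00], [0.0, -0.00, -0.0]] + [[-0.0, -0.00, 0.0], [-0.00, -0.00, 0.00], [0.00, 0.00, -0.00]]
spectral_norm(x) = 1.02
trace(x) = -0.58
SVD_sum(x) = [[-0.3, -0.67, -0.12], [-0.08, -0.17, -0.03], [-0.27, -0.6, -0.11]] + [[0.00,-0.00,-0.00], [-0.0,0.00,0.00], [0.00,-0.00,-0.00]] + [[0.00, -0.00, 0.0], [0.00, -0.0, 0.0], [-0.00, 0.0, -0.00]]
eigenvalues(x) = [-0.58, 0.0, -0.0]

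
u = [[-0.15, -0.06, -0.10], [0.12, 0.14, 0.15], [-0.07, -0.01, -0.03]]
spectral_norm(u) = 0.31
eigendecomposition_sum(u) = [[-0.14,-0.03,-0.07], [0.09,0.02,0.05], [-0.07,-0.02,-0.04]] + [[0.00, 0.0, -0.0], [0.00, 0.0, -0.0], [-0.00, -0.0, 0.0]] + [[-0.01,-0.03,-0.02], [0.03,0.12,0.10], [0.0,0.01,0.0]]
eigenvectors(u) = [[0.78, -0.26, -0.23], [-0.50, -0.6, 0.97], [0.38, 0.76, 0.05]]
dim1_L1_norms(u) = [0.31, 0.41, 0.11]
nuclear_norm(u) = 0.38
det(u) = -0.00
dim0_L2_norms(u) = [0.2, 0.15, 0.18]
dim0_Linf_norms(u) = [0.15, 0.14, 0.15]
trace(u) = -0.04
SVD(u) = [[-0.61, -0.60, -0.52], [0.76, -0.62, -0.17], [-0.22, -0.51, 0.83]] @ diag([0.3057552988140555, 0.07078211818010374, 0.0018944637936598554]) @ [[0.65, 0.48, 0.59],[0.71, -0.65, -0.26],[-0.26, -0.59, 0.76]]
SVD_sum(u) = [[-0.12, -0.09, -0.11], [0.15, 0.11, 0.14], [-0.04, -0.03, -0.04]] + [[-0.03,0.03,0.01], [-0.03,0.03,0.01], [-0.03,0.02,0.01]] + [[0.0, 0.0, -0.0], [0.00, 0.00, -0.00], [-0.00, -0.00, 0.0]]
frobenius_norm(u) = 0.31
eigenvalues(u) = [-0.16, 0.0, 0.12]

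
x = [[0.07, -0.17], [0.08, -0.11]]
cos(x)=[[1.0, -0.00], [0.0, 1.0]]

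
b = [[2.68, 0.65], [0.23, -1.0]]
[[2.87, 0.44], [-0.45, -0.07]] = b @[[0.91, 0.14], [0.66, 0.10]]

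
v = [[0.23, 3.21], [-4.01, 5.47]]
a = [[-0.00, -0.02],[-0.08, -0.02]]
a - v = [[-0.23,  -3.23], [3.93,  -5.49]]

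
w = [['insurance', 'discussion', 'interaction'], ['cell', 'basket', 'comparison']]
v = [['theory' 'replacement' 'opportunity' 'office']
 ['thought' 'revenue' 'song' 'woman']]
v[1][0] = 'thought'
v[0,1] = 'replacement'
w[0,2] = 'interaction'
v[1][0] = 'thought'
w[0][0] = 'insurance'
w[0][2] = 'interaction'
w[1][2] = 'comparison'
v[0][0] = 'theory'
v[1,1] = 'revenue'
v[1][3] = 'woman'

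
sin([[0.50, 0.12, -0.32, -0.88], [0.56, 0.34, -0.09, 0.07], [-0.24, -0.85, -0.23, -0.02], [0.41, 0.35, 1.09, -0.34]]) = [[0.46, -0.02, -0.34, -0.89], [0.52, 0.33, 0.03, 0.11], [-0.19, -0.82, -0.28, -0.09], [0.48, 0.3, 1.09, -0.35]]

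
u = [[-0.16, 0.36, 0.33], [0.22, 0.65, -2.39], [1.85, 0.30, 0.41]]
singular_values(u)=[2.51, 1.91, 0.45]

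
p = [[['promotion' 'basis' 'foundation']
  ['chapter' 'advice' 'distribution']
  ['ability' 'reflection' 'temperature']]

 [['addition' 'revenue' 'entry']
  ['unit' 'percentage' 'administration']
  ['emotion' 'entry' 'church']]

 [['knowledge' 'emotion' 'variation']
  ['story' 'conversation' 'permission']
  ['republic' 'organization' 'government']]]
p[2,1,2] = 'permission'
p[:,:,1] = [['basis', 'advice', 'reflection'], ['revenue', 'percentage', 'entry'], ['emotion', 'conversation', 'organization']]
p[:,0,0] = ['promotion', 'addition', 'knowledge']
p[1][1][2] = 'administration'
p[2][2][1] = 'organization'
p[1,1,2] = 'administration'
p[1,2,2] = 'church'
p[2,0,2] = 'variation'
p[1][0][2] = 'entry'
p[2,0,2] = 'variation'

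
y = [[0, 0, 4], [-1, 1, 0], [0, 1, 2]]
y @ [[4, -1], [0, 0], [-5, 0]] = [[-20, 0], [-4, 1], [-10, 0]]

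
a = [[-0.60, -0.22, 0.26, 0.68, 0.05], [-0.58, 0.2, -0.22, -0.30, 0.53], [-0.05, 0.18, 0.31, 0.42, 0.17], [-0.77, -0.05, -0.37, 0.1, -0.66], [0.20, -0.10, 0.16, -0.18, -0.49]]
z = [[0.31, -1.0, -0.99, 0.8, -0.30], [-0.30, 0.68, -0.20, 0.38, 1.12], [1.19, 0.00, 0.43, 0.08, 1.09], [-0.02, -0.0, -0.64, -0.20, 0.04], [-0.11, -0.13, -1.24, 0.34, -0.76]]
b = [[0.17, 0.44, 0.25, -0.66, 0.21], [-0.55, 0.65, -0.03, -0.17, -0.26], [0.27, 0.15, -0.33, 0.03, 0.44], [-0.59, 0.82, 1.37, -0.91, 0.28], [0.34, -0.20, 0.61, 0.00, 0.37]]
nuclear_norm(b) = 4.44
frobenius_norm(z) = 3.21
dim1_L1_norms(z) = [3.4, 2.68, 2.79, 0.9, 2.58]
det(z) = 1.01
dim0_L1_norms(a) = [2.2, 0.75, 1.32, 1.68, 1.9]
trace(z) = 0.46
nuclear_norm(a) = 3.70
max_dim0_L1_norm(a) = 2.2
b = a @ z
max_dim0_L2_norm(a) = 1.15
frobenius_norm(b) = 2.54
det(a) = 0.07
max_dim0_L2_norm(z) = 1.78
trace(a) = -0.48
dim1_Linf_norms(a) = [0.68, 0.58, 0.42, 0.77, 0.49]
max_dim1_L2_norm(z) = 1.68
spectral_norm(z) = 2.35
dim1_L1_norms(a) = [1.81, 1.83, 1.13, 1.95, 1.13]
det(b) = 0.07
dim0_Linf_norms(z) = [1.19, 1.0, 1.24, 0.8, 1.12]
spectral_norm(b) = 2.14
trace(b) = -0.05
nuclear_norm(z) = 6.22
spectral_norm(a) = 1.24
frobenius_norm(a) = 1.90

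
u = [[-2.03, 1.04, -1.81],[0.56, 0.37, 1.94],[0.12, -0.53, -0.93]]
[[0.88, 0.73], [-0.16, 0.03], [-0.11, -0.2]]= u @ [[-0.07, -0.14], [0.45, 0.39], [-0.15, -0.02]]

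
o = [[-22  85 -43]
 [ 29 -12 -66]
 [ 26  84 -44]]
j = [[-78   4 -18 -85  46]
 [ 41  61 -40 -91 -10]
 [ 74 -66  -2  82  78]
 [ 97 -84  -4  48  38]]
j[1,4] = -10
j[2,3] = 82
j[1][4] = -10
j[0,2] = -18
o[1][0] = 29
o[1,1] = -12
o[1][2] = -66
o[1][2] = -66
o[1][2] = -66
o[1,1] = -12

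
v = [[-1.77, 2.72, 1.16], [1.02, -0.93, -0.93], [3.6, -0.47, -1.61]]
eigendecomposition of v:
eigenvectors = [[-0.59+0.00j, (-0.41-0.22j), -0.41+0.22j], [(0.34+0j), (0.12-0.28j), (0.12+0.28j)], [0.73+0.00j, (-0.83+0j), (-0.83-0j)]]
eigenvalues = [(-4.75+0j), (0.22+0.79j), (0.22-0.79j)]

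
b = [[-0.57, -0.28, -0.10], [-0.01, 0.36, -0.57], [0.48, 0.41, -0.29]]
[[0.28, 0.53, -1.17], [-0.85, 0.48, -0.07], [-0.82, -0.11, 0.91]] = b @ [[-0.89, -0.49, 1.64], [0.21, -0.49, 0.65], [1.64, -1.14, 0.50]]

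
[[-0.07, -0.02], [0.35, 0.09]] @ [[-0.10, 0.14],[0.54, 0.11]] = [[-0.0, -0.01], [0.01, 0.06]]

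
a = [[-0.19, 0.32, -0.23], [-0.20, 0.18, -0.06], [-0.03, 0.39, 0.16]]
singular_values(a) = [0.58, 0.31, 0.1]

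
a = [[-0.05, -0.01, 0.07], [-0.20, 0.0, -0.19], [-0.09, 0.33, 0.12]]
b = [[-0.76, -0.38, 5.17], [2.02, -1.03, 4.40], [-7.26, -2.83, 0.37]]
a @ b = [[-0.49,-0.17,-0.28], [1.53,0.61,-1.10], [-0.14,-0.65,1.03]]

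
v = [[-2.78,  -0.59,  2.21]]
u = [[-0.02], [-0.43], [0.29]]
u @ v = [[0.06, 0.01, -0.04], [1.2, 0.25, -0.95], [-0.81, -0.17, 0.64]]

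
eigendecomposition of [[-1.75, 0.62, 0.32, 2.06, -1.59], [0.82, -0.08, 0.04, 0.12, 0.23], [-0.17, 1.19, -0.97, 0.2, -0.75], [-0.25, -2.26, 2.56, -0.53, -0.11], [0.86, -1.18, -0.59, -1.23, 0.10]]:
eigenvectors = [[(-0.57+0j),-0.42+0.46j,-0.42-0.46j,(-0.58+0.22j),-0.58-0.22j], [-0.41+0.00j,(0.32+0.24j),0.32-0.24j,0.18-0.04j,(0.18+0.04j)], [(-0.45+0j),(0.18-0.08j),(0.18+0.08j),-0.00+0.15j,-0.00-0.15j], [(-0.11+0j),(-0.63+0j),(-0.63-0j),(0.37-0.17j),(0.37+0.17j)], [(0.54+0j),0.12+0.02j,(0.12-0.02j),(0.63+0j),(0.63-0j)]]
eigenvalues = [(0.83+0j), (-0.29+1.35j), (-0.29-1.35j), (-1.74+0.57j), (-1.74-0.57j)]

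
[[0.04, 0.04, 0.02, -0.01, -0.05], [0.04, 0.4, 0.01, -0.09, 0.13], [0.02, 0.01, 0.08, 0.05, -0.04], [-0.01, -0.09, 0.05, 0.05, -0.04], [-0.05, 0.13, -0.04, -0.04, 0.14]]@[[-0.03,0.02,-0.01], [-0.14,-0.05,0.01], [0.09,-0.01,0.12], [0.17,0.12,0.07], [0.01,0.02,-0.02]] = [[-0.01,-0.00,0.00], [-0.07,-0.03,-0.0], [0.01,0.0,0.01], [0.03,0.01,0.01], [-0.03,-0.01,-0.01]]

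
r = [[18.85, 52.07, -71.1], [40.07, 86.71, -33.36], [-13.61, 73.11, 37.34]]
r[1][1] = 86.71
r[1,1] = 86.71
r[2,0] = -13.61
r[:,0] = [18.85, 40.07, -13.61]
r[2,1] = 73.11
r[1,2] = -33.36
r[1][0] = 40.07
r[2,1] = 73.11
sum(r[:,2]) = -67.11999999999999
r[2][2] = 37.34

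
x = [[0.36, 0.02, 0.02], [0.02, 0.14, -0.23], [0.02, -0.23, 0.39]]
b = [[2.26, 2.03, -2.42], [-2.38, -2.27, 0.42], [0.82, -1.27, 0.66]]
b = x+[[1.9, 2.01, -2.44], [-2.40, -2.41, 0.65], [0.80, -1.04, 0.27]]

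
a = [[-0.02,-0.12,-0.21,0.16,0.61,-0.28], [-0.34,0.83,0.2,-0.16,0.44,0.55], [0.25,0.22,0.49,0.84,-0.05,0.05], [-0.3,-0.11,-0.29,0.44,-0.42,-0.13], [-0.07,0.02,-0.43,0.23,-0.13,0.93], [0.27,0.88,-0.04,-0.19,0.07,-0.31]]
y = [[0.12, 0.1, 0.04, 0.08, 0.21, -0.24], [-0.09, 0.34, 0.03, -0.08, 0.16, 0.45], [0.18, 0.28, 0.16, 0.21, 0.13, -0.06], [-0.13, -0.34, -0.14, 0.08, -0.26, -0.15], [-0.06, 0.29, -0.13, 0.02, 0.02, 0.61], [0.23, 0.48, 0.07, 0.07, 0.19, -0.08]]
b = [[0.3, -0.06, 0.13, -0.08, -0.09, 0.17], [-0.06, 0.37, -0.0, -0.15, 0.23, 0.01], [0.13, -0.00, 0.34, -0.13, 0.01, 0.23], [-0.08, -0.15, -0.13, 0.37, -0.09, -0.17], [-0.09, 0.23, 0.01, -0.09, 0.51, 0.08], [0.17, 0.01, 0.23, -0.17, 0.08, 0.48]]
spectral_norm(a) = 1.38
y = b @ a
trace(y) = 0.64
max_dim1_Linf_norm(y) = 0.61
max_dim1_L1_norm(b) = 1.14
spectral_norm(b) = 0.90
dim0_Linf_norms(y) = [0.23, 0.48, 0.16, 0.21, 0.26, 0.61]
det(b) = 0.00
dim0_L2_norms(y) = [0.36, 0.8, 0.26, 0.26, 0.44, 0.82]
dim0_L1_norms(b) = [0.83, 0.82, 0.84, 0.99, 1.01, 1.14]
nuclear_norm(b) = 2.37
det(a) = 0.39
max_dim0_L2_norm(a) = 1.24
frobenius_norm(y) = 1.33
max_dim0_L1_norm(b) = 1.14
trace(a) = 1.30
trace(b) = 2.37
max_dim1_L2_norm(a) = 1.17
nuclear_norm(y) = 2.40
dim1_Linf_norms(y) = [0.24, 0.45, 0.28, 0.34, 0.61, 0.48]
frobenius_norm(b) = 1.21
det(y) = 0.00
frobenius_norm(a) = 2.38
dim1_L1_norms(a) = [1.4, 2.52, 1.9, 1.69, 1.81, 1.76]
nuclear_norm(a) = 5.49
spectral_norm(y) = 1.02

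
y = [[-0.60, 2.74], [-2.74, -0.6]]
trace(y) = -1.20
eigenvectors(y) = [[(0.71+0j), (0.71-0j)],[0.00+0.71j, -0.71j]]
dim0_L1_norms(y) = [3.34, 3.34]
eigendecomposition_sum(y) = [[(-0.3+1.37j), 1.37+0.30j], [(-1.37-0.3j), (-0.3+1.37j)]] + [[(-0.3-1.37j), (1.37-0.3j)], [(-1.37+0.3j), -0.30-1.37j]]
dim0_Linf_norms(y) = [2.74, 2.74]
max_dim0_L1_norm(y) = 3.34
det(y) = 7.87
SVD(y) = [[-0.98, -0.21], [0.21, -0.98]] @ diag([2.8049242414011832, 2.804924241401183]) @ [[-0.00, -1.0],[1.00, 0.0]]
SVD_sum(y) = [[0.00, 2.74], [0.0, -0.6]] + [[-0.60, 0.0], [-2.74, 0.00]]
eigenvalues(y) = [(-0.6+2.74j), (-0.6-2.74j)]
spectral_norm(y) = 2.80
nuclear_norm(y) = 5.61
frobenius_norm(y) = 3.97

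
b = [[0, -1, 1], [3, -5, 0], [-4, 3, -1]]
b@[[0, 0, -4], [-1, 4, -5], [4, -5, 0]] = [[5, -9, 5], [5, -20, 13], [-7, 17, 1]]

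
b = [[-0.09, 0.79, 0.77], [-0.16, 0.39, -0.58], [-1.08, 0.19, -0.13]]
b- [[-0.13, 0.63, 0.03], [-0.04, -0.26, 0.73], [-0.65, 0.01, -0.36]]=[[0.04, 0.16, 0.74], [-0.12, 0.65, -1.31], [-0.43, 0.18, 0.23]]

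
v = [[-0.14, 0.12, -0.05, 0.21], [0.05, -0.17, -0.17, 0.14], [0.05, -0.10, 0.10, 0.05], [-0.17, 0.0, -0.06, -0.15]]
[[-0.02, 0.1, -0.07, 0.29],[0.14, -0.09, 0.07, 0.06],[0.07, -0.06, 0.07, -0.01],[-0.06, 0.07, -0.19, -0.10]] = v @ [[0.1,  -0.37,  0.84,  -0.26], [-0.53,  0.43,  -0.06,  0.40], [-0.02,  -0.02,  0.09,  -0.01], [0.27,  -0.01,  0.27,  0.96]]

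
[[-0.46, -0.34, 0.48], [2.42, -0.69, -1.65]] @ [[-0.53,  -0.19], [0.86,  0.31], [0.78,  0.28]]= [[0.33, 0.12],[-3.16, -1.14]]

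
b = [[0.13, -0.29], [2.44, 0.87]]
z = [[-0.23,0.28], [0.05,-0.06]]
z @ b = [[0.65, 0.31],[-0.14, -0.07]]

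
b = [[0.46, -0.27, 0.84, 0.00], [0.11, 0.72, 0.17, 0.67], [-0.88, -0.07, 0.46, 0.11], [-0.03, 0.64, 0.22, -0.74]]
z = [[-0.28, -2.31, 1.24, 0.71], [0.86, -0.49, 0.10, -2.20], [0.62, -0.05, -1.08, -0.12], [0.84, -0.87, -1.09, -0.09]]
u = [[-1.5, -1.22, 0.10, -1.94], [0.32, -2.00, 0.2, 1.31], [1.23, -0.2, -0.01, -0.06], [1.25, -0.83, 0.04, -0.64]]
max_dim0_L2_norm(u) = 2.49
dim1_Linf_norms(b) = [0.84, 0.72, 0.88, 0.74]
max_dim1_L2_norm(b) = 1.0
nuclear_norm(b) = 4.00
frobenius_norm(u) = 4.19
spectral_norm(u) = 2.85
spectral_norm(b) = 1.01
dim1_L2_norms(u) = [2.74, 2.42, 1.25, 1.63]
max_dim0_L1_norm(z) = 3.72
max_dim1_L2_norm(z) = 2.73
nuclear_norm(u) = 7.14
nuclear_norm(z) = 7.13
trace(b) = 0.90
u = z @ b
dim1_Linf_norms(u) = [1.94, 2.0, 1.23, 1.25]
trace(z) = -1.94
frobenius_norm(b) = 2.00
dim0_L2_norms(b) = [1.0, 1.0, 1.0, 1.0]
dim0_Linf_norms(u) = [1.5, 2.0, 0.2, 1.94]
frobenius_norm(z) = 4.18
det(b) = -1.00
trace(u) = -4.15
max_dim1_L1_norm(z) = 4.54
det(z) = -0.03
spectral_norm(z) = 2.84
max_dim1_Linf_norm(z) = 2.31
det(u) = 0.05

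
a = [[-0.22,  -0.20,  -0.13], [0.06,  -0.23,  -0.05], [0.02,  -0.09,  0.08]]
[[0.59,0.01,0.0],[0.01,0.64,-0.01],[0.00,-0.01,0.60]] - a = [[0.81,0.21,0.13], [-0.05,0.87,0.04], [-0.02,0.08,0.52]]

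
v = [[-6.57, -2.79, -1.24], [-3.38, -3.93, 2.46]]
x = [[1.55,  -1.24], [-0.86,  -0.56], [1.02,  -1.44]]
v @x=[[-9.05, 11.49], [0.65, 2.85]]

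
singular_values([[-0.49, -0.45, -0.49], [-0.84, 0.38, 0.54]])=[1.07, 0.83]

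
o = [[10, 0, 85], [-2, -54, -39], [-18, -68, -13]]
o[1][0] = -2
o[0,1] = 0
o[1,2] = -39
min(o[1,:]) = -54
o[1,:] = [-2, -54, -39]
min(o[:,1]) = -68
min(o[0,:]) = 0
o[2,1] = -68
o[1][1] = -54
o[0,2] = 85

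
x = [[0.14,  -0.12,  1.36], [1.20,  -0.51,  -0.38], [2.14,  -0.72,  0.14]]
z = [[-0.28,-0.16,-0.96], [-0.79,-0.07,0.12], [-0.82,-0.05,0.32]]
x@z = [[-1.06, -0.08, 0.29], [0.38, -0.14, -1.33], [-0.15, -0.3, -2.1]]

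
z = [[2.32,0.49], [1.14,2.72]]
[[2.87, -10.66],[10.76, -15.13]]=z@[[0.44,-3.75], [3.77,-3.99]]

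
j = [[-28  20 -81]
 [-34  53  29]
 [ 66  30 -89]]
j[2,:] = [66, 30, -89]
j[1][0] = -34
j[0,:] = [-28, 20, -81]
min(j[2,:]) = -89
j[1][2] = 29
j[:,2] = [-81, 29, -89]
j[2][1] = 30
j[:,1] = [20, 53, 30]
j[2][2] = -89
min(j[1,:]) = -34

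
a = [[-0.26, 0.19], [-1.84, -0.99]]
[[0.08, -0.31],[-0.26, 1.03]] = a@[[-0.05, 0.18], [0.36, -1.38]]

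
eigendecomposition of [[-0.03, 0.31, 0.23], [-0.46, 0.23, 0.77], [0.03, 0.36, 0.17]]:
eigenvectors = [[-0.39,0.77,0.54], [0.68,-0.31,0.6], [-0.62,0.55,0.59]]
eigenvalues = [-0.21, 0.01, 0.57]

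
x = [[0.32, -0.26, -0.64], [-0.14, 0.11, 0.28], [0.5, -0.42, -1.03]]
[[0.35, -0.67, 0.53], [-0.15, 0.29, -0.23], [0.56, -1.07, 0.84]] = x @ [[0.60, 0.13, 0.89],[-1.09, -0.06, -0.38],[0.19, 1.13, -0.23]]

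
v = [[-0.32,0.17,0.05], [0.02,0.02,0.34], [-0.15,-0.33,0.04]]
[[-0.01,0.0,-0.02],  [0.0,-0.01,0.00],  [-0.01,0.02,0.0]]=v @[[0.04, -0.04, 0.05], [-0.00, -0.04, -0.03], [0.01, -0.02, -0.0]]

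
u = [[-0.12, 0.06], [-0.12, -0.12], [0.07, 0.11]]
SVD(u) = [[-0.23,0.96],[-0.78,-0.08],[0.58,0.28]] @ diag([0.21658331196055627, 0.12996795366626485]) @ [[0.75,0.66], [-0.66,0.75]]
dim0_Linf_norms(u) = [0.12, 0.12]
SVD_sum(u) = [[-0.04, -0.03], [-0.13, -0.11], [0.09, 0.08]] + [[-0.08, 0.09],  [0.01, -0.01],  [-0.02, 0.03]]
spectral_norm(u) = 0.22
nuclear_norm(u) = 0.35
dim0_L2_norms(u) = [0.18, 0.17]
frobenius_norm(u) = 0.25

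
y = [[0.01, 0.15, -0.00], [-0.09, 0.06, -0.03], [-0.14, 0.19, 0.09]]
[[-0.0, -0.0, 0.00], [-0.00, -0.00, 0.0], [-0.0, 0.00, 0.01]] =y@[[0.01, -0.01, -0.02],[-0.01, -0.01, 0.03],[-0.01, 0.03, -0.0]]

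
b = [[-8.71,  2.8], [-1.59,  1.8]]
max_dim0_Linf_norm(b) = 8.71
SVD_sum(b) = [[-8.62, 3.05], [-1.98, 0.7]] + [[-0.09, -0.25], [0.39, 1.1]]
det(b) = -11.23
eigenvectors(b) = [[-0.99, -0.27], [-0.16, -0.96]]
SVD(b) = [[-0.97,  -0.22], [-0.22,  0.97]] @ diag([9.383005007506826, 1.1964184172361303]) @ [[0.94, -0.33], [0.33, 0.94]]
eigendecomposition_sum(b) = [[-8.65, 2.41], [-1.37, 0.38]] + [[-0.06, 0.39], [-0.22, 1.42]]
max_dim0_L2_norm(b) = 8.85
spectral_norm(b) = 9.38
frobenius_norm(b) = 9.46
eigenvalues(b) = [-8.27, 1.36]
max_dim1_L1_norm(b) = 11.51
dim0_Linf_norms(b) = [8.71, 2.8]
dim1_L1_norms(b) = [11.51, 3.39]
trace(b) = -6.91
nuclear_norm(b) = 10.58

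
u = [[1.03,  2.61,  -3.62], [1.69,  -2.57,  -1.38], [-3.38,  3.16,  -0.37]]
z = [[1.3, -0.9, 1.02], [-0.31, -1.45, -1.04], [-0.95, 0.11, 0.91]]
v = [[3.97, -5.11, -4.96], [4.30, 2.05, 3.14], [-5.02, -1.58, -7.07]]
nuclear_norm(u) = 11.39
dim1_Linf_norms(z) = [1.3, 1.45, 0.95]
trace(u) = -1.91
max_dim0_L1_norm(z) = 2.97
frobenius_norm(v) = 13.29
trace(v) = -1.05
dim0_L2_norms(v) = [7.71, 5.73, 9.19]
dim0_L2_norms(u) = [3.92, 4.84, 3.89]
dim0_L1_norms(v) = [13.29, 8.74, 15.17]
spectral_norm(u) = 5.74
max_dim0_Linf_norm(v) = 7.07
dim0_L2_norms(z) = [1.64, 1.71, 1.72]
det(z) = -4.15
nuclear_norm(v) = 19.94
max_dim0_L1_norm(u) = 8.34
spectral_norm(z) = 1.91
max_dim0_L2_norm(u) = 4.84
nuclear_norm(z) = 4.95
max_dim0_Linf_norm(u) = 3.62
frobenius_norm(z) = 2.93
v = u @ z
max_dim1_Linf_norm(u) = 3.62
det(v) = -129.99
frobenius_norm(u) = 7.34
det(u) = 31.39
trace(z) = 0.76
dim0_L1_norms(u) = [6.1, 8.34, 5.37]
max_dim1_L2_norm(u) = 4.64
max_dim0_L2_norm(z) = 1.72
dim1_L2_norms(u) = [4.58, 3.37, 4.64]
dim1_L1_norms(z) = [3.22, 2.8, 1.97]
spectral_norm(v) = 10.90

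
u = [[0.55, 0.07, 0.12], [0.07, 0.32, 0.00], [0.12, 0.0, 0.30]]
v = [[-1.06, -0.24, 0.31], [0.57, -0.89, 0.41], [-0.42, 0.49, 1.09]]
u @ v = [[-0.59,  -0.14,  0.33],[0.11,  -0.30,  0.15],[-0.25,  0.12,  0.36]]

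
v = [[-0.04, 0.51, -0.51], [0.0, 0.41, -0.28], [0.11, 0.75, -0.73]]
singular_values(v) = [1.36, 0.1, 0.08]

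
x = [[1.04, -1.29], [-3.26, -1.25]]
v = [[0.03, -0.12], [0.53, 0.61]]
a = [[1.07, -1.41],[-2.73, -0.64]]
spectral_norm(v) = 0.81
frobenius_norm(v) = 0.82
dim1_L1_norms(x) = [2.33, 4.51]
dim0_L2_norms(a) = [2.93, 1.55]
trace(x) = -0.21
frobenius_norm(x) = 3.86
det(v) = 0.08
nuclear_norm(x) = 5.09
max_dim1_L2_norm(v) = 0.81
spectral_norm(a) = 2.93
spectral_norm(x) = 3.54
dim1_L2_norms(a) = [1.77, 2.8]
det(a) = -4.53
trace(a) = 0.43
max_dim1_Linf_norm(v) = 0.61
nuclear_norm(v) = 0.91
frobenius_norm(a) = 3.32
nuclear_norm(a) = 4.48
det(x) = -5.51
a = v + x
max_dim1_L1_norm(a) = 3.37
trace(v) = 0.64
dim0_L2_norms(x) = [3.42, 1.8]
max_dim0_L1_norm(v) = 0.73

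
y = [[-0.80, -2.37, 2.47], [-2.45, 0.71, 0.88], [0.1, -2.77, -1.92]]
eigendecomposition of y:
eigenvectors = [[(0.68+0j), -0.65+0.00j, (-0.65-0j)], [-0.63+0.00j, (-0.45-0.1j), -0.45+0.10j], [(0.38+0j), -0.00-0.61j, -0.00+0.61j]]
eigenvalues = [(2.81+0j), (-2.41+1.92j), (-2.41-1.92j)]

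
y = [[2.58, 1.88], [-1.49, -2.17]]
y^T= [[2.58, -1.49], [1.88, -2.17]]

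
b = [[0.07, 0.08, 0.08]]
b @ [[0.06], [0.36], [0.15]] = [[0.04]]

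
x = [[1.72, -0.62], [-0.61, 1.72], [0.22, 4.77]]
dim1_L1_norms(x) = [2.34, 2.33, 4.99]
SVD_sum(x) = [[0.03,-0.7], [-0.08,1.74], [-0.22,4.75]] + [[1.69, 0.08], [-0.53, -0.02], [0.44, 0.02]]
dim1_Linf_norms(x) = [1.72, 1.72, 4.77]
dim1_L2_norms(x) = [1.83, 1.82, 4.78]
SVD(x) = [[0.14, 0.93], [-0.34, -0.29], [-0.93, 0.24]] @ diag([5.113279939144763, 1.824546043250136]) @ [[0.05, -1.0], [1.0, 0.05]]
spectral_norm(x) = 5.11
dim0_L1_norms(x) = [2.55, 7.11]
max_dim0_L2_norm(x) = 5.11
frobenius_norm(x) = 5.43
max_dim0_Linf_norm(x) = 4.77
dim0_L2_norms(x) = [1.84, 5.11]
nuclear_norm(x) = 6.94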